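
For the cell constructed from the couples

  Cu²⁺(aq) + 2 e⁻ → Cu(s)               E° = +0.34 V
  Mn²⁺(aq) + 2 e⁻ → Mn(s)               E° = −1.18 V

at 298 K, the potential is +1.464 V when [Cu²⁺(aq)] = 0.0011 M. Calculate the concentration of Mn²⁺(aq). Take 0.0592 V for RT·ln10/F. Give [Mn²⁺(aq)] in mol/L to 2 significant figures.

0.086 M

The Cu²⁺/Cu couple has the larger reduction potential, so it is the cathode: E°cell = +0.34 − (−1.18) = +1.52 V and n = 2.
Rearranging E = E° − (0.0592/n)·log Q gives log Q = 2(+1.52 − (+1.464))/0.0592 = 1.892.
For Cu²⁺(aq) + Mn(s) → Cu(s) + Mn²⁺(aq), the reaction quotient is Q = [Mn²⁺(aq)] / [Cu²⁺(aq)].
Isolating [Mn²⁺(aq)] in Q = 10^{1.892} yields log [Mn²⁺(aq)] = −1.067, i.e. 0.086 M.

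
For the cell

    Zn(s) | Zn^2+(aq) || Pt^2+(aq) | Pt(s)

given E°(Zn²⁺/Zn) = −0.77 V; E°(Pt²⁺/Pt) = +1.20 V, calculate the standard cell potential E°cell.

+1.97 V

By convention the left-hand electrode in cell notation is the anode (oxidation) and the right-hand electrode is the cathode (reduction).
E°cell = E°(right) − E°(left) = +1.20 − (−0.77) = +1.97 V.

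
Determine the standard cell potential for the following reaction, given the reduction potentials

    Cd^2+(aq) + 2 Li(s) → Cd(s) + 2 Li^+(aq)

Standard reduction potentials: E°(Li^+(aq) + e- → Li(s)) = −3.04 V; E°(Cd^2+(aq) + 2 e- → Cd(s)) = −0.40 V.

Cd^2+(aq) gains electrons, so the Cd²⁺/Cd couple is the cathode; the Li⁺/Li couple is the anode.
E°cell = E°(cathode) − E°(anode) = −0.40 − (−3.04) = +2.64 V.

+2.64 V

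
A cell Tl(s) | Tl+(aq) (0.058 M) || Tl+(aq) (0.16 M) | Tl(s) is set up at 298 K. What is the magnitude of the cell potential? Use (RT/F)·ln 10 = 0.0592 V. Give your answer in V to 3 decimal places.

0.026 V

For a concentration cell E°cell = 0, since both electrodes use the same couple.
The compartment with the higher Tl+(aq) concentration (0.16 M) acts as the cathode; ions are reduced there and produced at the dilute (0.058 M) anode.
With n = 1, Ecell = −(0.0592/1)·log([dilute]/[conc]) = −(0.0592/1)·log(0.058/0.16) = +0.026 V.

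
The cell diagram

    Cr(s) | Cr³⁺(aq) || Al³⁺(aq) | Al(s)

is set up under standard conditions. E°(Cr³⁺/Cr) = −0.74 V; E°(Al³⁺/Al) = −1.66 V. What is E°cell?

−0.92 V

By convention the left-hand electrode in cell notation is the anode (oxidation) and the right-hand electrode is the cathode (reduction).
E°cell = E°(right) − E°(left) = −1.66 − (−0.74) = −0.92 V.
The negative sign shows that, as written, the cell would require an external voltage to drive the reaction.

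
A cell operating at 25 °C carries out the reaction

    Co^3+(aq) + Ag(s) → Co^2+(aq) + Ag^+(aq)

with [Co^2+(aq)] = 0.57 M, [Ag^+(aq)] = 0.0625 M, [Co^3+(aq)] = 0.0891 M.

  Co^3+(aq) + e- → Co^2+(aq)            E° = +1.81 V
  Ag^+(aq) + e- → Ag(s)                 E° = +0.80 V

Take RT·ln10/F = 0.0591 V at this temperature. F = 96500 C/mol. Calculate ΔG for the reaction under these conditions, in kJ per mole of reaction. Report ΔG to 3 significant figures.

−99.7 kJ/mol

With Co³⁺/Co²⁺ reduced at the cathode, E°cell = +1.81 − (+0.80) = +1.01 V and n = 1.
The reaction quotient is ([Co^2+(aq)]·[Ag^+(aq)]) / [Co^3+(aq)] = 0.4; by Nernst, E = +1.01 − (0.0591/1)(−0.398) = +1.0335 V.
Then ΔG = −nFE = −1 × 96500 × +1.0335 J/mol = −99.7 kJ/mol.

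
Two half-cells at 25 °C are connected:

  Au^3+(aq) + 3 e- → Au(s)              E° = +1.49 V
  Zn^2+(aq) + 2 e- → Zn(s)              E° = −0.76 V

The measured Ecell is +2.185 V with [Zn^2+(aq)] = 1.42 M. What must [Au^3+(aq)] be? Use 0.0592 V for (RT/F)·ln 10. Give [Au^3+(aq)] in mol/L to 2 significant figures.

With Au³⁺/Au at the cathode and Zn²⁺/Zn at the anode, E°cell = +1.49 − (−0.76) = +2.25 V (n = 6).
From the Nernst equation, log Q = n(E° − E)/0.0592 = 6·(+2.25 − (+2.185))/0.0592 = 6.588.
For 2 Au^3+(aq) + 3 Zn(s) → 2 Au(s) + 3 Zn^2+(aq), the reaction quotient is Q = [Zn^2+(aq)]^3 / [Au^3+(aq)]^2.
Isolating [Au^3+(aq)] in Q = 10^{6.588} yields log [Au^3+(aq)] = −3.066, i.e. 0.00086 M.

0.00086 M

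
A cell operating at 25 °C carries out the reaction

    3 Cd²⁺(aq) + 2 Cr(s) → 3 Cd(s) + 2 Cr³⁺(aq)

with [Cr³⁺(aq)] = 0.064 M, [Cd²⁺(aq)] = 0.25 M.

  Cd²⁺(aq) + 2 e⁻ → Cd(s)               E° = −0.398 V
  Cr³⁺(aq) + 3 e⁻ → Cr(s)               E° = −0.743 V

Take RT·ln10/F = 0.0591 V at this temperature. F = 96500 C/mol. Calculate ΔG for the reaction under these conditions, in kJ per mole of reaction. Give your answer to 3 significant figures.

−203 kJ/mol

The standard cell potential is −0.398 − (−0.743) = +0.345 V, with n = 6 electrons in the balanced equation.
Q = [Cr³⁺(aq)]^2 / [Cd²⁺(aq)]^3 = 0.262, so log Q = −0.581 and E = +0.345 − (0.0591/6)(−0.581) = +0.3507 V.
Finally ΔG = −nFE = −(6)(96500 C/mol)(+0.3507 V) = −203 kJ/mol.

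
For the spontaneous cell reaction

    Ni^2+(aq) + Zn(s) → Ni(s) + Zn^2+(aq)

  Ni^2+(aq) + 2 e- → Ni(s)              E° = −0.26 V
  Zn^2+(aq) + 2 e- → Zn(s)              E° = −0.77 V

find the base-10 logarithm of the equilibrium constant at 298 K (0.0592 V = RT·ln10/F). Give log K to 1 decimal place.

The Ni²⁺/Ni couple is reduced (cathode); E°cell = −0.26 − (−0.77) = +0.51 V with n = 2.
At equilibrium E = 0, so log K = nE°cell / 0.0592 = (2)(+0.51) / 0.0592 = 17.2.

log K = 17.2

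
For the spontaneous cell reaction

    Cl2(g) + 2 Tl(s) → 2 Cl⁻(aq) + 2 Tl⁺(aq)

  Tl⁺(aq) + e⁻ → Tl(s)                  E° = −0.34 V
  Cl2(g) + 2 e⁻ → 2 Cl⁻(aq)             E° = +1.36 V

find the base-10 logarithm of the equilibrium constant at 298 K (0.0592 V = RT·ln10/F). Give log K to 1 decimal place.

The Cl₂/Cl⁻ couple is reduced (cathode); E°cell = +1.36 − (−0.34) = +1.70 V with n = 2.
At equilibrium E = 0, so log K = nE°cell / 0.0592 = (2)(+1.70) / 0.0592 = 57.4.

log K = 57.4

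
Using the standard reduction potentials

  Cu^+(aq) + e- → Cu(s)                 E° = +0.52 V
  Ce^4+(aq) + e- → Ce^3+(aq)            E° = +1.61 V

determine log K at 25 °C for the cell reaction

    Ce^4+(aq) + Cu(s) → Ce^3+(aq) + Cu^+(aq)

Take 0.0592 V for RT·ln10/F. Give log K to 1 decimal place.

The Ce⁴⁺/Ce³⁺ couple is reduced (cathode); E°cell = +1.61 − (+0.52) = +1.09 V with n = 1.
At equilibrium E = 0, so log K = nE°cell / 0.0592 = (1)(+1.09) / 0.0592 = 18.4.

log K = 18.4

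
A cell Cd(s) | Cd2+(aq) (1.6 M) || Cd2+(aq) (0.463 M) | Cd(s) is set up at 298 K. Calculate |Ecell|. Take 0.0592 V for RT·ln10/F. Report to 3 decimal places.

0.016 V

For a concentration cell E°cell = 0, since both electrodes use the same couple.
The compartment with the higher Cd2+(aq) concentration (1.6 M) acts as the cathode; ions are reduced there and produced at the dilute (0.463 M) anode.
With n = 2, Ecell = −(0.0592/2)·log([dilute]/[conc]) = −(0.0592/2)·log(0.463/1.6) = +0.016 V.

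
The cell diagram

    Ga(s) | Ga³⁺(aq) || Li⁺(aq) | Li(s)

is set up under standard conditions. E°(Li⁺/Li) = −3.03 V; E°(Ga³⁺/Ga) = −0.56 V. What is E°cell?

By convention the left-hand electrode in cell notation is the anode (oxidation) and the right-hand electrode is the cathode (reduction).
E°cell = E°(right) − E°(left) = −3.03 − (−0.56) = −2.47 V.
The negative sign shows that, as written, the cell would require an external voltage to drive the reaction.

−2.47 V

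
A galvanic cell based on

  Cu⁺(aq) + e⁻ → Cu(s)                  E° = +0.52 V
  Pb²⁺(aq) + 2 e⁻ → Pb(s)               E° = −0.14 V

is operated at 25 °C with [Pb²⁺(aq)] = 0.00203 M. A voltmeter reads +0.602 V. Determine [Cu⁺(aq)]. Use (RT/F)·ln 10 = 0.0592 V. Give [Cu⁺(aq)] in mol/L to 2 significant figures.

0.0047 M

The Cu⁺/Cu couple has the larger reduction potential, so it is the cathode: E°cell = +0.52 − (−0.14) = +0.66 V and n = 2.
From the Nernst equation, log Q = n(E° − E)/0.0592 = 2·(+0.66 − (+0.602))/0.0592 = 1.959.
For 2 Cu⁺(aq) + Pb(s) → 2 Cu(s) + Pb²⁺(aq), the reaction quotient is Q = [Pb²⁺(aq)] / [Cu⁺(aq)]^2.
Substituting the known concentrations and solving, log [Cu⁺(aq)] = −2.326 and [Cu⁺(aq)] = 0.0047 M.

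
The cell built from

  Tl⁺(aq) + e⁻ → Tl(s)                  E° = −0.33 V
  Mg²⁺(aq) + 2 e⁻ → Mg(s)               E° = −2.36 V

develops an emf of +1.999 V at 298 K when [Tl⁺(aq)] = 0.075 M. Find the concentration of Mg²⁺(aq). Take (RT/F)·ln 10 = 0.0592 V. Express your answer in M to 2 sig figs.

0.063 M

With Tl⁺/Tl at the cathode and Mg²⁺/Mg at the anode, E°cell = −0.33 − (−2.36) = +2.03 V (n = 2).
Rearranging E = E° − (0.0592/n)·log Q gives log Q = 2(+2.03 − (+1.999))/0.0592 = 1.047.
For 2 Tl⁺(aq) + Mg(s) → 2 Tl(s) + Mg²⁺(aq), the reaction quotient is Q = [Mg²⁺(aq)] / [Tl⁺(aq)]^2.
Solving for the unknown gives log [Mg²⁺(aq)] = −1.203, so [Mg²⁺(aq)] ≈ 0.063 M.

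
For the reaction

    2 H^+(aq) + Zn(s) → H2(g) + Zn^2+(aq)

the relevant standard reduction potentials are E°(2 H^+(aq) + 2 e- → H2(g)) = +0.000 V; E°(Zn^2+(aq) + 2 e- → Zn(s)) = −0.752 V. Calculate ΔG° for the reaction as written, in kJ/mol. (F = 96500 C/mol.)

In the reaction as written H^+(aq) is reduced, so the 2H⁺/H₂ couple is the cathode and Zn²⁺/Zn is the anode.
E°cell = +0.000 − (−0.752) = +0.752 V; balancing electrons gives n = 2.
ΔG° = −nFE°cell = −(2)(96500)(+0.752) J/mol = −145 kJ/mol.

−145 kJ/mol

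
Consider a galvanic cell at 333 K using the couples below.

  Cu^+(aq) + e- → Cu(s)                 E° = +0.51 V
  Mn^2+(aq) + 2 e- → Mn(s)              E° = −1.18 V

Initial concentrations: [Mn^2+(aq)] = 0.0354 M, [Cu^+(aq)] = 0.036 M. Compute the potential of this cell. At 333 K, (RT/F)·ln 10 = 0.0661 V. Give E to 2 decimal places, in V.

Since E°(Cu⁺/Cu) > E°(Mn²⁺/Mn), Cu⁺/Cu serves as the cathode.
E°cell = E°cat − E°an = +0.51 − (−1.18) = +1.69 V; n = 2.
For the overall reaction 2 Cu^+(aq) + Mn(s) → 2 Cu(s) + Mn^2+(aq), Q = [Mn^2+(aq)] / [Cu^+(aq)]^2 = 27.3, giving log Q = 1.436.
Applying E = E° − (RT ln10/nF)·log Q gives +1.69 − (0.0661/2)(1.436) = +1.64 V.

+1.64 V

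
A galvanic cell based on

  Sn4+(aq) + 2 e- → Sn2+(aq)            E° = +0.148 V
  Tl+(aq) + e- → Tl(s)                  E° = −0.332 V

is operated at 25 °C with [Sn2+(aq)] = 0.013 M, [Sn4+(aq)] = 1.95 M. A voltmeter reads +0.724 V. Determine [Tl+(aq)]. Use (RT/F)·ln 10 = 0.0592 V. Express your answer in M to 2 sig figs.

Sn⁴⁺/Sn²⁺ is the cathode (higher E°); E°cell = +0.148 − (−0.332) = +0.480 V with n = 2.
Since E = E° − (0.0592/n)·log Q, log Q = n(E° − E)/0.0592 = −8.243.
For Sn4+(aq) + 2 Tl(s) → Sn2+(aq) + 2 Tl+(aq), the reaction quotient is Q = ([Sn2+(aq)]·[Tl+(aq)]^2) / [Sn4+(aq)].
Solving for the unknown gives log [Tl+(aq)] = −3.033, so [Tl+(aq)] ≈ 0.00093 M.

0.00093 M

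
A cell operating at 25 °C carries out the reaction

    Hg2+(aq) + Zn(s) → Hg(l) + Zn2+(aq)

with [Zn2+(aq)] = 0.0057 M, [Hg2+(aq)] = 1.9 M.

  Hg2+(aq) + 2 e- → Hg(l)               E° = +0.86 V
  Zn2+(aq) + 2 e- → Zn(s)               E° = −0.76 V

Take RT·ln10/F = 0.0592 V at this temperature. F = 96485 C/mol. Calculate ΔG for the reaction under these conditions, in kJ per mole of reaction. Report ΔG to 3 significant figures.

−327 kJ/mol

The standard cell potential is +0.86 − (−0.76) = +1.62 V, with n = 2 electrons in the balanced equation.
Here Q = [Zn2+(aq)] / [Hg2+(aq)] = 0.003 (log Q = −2.523), giving E = +1.62 − (0.0592/2)·(−2.523) = +1.6947 V.
Finally ΔG = −nFE = −(2)(96485 C/mol)(+1.6947 V) = −327 kJ/mol.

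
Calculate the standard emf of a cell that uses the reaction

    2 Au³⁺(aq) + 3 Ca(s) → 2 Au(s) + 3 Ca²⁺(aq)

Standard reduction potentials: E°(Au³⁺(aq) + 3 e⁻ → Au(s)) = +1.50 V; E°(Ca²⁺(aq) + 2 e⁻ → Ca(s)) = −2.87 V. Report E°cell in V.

+4.37 V

In the reaction as written, Au³⁺(aq) is reduced (cathode) and Ca²⁺(aq) is produced by oxidation at the anode.
E°cell = E°(cathode) − E°(anode) = +1.50 − (−2.87) = +4.37 V.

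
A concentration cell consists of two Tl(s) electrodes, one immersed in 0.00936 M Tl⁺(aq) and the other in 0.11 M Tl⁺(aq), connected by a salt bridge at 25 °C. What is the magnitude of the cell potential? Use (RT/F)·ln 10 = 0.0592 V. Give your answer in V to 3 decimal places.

For a concentration cell E°cell = 0, since both electrodes use the same couple.
The compartment with the higher Tl⁺(aq) concentration (0.11 M) acts as the cathode; ions are reduced there and produced at the dilute (0.00936 M) anode.
With n = 1, Ecell = −(0.0592/1)·log([dilute]/[conc]) = −(0.0592/1)·log(0.00936/0.11) = +0.063 V.

0.063 V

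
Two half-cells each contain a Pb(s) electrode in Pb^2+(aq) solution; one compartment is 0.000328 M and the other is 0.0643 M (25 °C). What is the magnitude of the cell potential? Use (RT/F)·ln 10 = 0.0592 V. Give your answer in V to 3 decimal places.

0.068 V

For a concentration cell E°cell = 0, since both electrodes use the same couple.
The compartment with the higher Pb^2+(aq) concentration (0.0643 M) acts as the cathode; ions are reduced there and produced at the dilute (0.000328 M) anode.
With n = 2, Ecell = −(0.0592/2)·log([dilute]/[conc]) = −(0.0592/2)·log(0.000328/0.0643) = +0.068 V.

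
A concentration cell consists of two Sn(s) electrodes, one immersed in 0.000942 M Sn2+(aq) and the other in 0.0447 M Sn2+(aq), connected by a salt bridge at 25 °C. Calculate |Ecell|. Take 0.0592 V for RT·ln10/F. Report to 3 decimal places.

For a concentration cell E°cell = 0, since both electrodes use the same couple.
The compartment with the higher Sn2+(aq) concentration (0.0447 M) acts as the cathode; ions are reduced there and produced at the dilute (0.000942 M) anode.
With n = 2, Ecell = −(0.0592/2)·log([dilute]/[conc]) = −(0.0592/2)·log(0.000942/0.0447) = +0.050 V.

0.050 V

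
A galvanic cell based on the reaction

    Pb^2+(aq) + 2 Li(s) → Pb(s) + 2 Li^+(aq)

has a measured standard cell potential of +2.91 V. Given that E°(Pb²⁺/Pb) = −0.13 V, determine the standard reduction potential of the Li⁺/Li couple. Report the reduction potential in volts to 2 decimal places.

−3.04 V

In the reaction as written the Pb²⁺/Pb couple is reduced (cathode) and Li⁺/Li is oxidized (anode), so E°cell = E°(Pb²⁺/Pb) − E°(Li⁺/Li).
E°(Li⁺/Li) = E°(cathode) − E°cell = −0.13 − (+2.91) = −3.04 V.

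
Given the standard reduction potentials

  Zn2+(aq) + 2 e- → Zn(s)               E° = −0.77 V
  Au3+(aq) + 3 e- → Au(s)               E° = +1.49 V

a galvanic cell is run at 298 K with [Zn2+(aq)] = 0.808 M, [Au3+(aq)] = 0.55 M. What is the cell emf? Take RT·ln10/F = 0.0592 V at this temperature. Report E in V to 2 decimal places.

+2.26 V

Since E°(Au³⁺/Au) > E°(Zn²⁺/Zn), Au³⁺/Au serves as the cathode.
The standard potential is +1.49 − (−0.77) = +2.26 V and the balanced reaction transfers n = 6 electrons.
Balancing gives 2 Au3+(aq) + 3 Zn(s) → 2 Au(s) + 3 Zn2+(aq); hence Q = [Zn2+(aq)]^3 / [Au3+(aq)]^2 = 1.74 (log Q = 0.242).
Applying E = E° − (RT ln10/nF)·log Q gives +2.26 − (0.0592/6)(0.242) = +2.26 V.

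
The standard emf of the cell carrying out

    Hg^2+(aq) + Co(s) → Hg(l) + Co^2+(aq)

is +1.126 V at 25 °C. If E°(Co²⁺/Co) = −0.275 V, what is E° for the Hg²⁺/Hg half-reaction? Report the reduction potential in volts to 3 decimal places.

+0.851 V

In the reaction as written the Hg²⁺/Hg couple is reduced (cathode) and Co²⁺/Co is oxidized (anode), so E°cell = E°(Hg²⁺/Hg) − E°(Co²⁺/Co).
E°(Hg²⁺/Hg) = E°cell + E°(anode) = +1.126 + (−0.275) = +0.851 V.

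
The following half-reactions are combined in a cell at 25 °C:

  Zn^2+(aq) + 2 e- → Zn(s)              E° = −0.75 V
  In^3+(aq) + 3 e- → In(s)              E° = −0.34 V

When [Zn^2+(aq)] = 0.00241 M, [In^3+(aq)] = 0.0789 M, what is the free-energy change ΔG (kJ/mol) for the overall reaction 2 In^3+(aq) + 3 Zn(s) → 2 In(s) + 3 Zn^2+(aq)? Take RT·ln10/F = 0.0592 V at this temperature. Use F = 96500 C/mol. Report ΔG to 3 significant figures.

−270 kJ/mol

The standard cell potential is −0.34 − (−0.75) = +0.41 V, with n = 6 electrons in the balanced equation.
The reaction quotient is [Zn^2+(aq)]^3 / [In^3+(aq)]^2 = 2.25×10^−6; by Nernst, E = +0.41 − (0.0592/6)(−5.648) = +0.4657 V.
ΔG = −nFE = −(6)(96500)(+0.4657) J/mol = −270 kJ/mol.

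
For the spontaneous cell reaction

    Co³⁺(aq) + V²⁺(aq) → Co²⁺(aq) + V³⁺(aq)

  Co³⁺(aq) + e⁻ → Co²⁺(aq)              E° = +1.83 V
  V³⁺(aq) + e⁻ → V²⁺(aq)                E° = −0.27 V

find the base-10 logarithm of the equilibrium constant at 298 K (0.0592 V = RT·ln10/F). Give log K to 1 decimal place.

The Co³⁺/Co²⁺ couple is reduced (cathode); E°cell = +1.83 − (−0.27) = +2.10 V with n = 1.
At equilibrium E = 0, so log K = nE°cell / 0.0592 = (1)(+2.10) / 0.0592 = 35.5.

log K = 35.5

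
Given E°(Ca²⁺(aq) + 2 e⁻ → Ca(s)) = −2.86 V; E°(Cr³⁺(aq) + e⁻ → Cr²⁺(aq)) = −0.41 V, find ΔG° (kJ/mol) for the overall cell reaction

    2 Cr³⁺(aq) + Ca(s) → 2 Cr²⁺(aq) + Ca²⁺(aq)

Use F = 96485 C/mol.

In the reaction as written Cr³⁺(aq) is reduced, so the Cr³⁺/Cr²⁺ couple is the cathode and Ca²⁺/Ca is the anode.
E°cell = −0.41 − (−2.86) = +2.45 V; balancing electrons gives n = 2.
ΔG° = −nFE°cell = −(2)(96485)(+2.45) J/mol = −473 kJ/mol.

−473 kJ/mol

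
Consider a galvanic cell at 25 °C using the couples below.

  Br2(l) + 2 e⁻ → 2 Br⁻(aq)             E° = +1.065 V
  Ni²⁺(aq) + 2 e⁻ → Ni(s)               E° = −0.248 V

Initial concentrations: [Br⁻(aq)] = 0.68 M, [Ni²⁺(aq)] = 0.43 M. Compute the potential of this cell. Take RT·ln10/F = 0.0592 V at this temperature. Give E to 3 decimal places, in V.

+1.334 V

Since E°(Br₂/Br⁻) > E°(Ni²⁺/Ni), Br₂/Br⁻ serves as the cathode.
The standard potential is +1.065 − (−0.248) = +1.313 V and the balanced reaction transfers n = 2 electrons.
For the overall reaction Br2(l) + Ni(s) → 2 Br⁻(aq) + Ni²⁺(aq), Q = [Br⁻(aq)]^2·[Ni²⁺(aq)] = 0.199, giving log Q = −0.702.
By the Nernst equation, E = +1.313 − (0.0592/2)·(−0.702) = +1.334 V.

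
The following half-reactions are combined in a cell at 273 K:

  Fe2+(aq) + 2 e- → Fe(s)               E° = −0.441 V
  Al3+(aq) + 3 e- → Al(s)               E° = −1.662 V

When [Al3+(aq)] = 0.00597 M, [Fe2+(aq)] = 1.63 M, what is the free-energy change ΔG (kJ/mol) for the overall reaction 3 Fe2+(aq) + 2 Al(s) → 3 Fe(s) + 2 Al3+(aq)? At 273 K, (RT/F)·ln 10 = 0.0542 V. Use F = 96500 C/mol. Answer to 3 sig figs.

−734 kJ/mol

The standard cell potential is −0.441 − (−1.662) = +1.221 V, with n = 6 electrons in the balanced equation.
The reaction quotient is [Al3+(aq)]^2 / [Fe2+(aq)]^3 = 8.23×10^−6; by Nernst, E = +1.221 − (0.0542/6)(−5.085) = +1.2669 V.
ΔG = −nFE = −(6)(96500)(+1.2669) J/mol = −734 kJ/mol.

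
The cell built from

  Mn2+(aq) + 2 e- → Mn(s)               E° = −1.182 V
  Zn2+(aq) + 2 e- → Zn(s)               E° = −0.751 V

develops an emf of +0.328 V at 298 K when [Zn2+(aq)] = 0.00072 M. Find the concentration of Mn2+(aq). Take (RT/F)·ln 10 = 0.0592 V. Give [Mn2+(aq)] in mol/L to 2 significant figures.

2.2 M

The Zn²⁺/Zn couple has the larger reduction potential, so it is the cathode: E°cell = −0.751 − (−1.182) = +0.431 V and n = 2.
From the Nernst equation, log Q = n(E° − E)/0.0592 = 2·(+0.431 − (+0.328))/0.0592 = 3.480.
The balanced reaction is Zn2+(aq) + Mn(s) → Zn(s) + Mn2+(aq), so Q = [Mn2+(aq)] / [Zn2+(aq)].
Isolating [Mn2+(aq)] in Q = 10^{3.480} yields log [Mn2+(aq)] = 0.337, i.e. 2.2 M.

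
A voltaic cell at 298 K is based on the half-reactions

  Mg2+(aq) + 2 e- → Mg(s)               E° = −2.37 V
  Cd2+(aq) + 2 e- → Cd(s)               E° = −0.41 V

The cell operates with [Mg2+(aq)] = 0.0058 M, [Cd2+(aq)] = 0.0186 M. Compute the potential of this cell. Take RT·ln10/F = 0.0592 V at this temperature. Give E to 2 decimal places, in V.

Cd²⁺/Cd is reduced (cathode, E° = −0.41 V) and Mg²⁺/Mg is oxidized (anode).
The standard potential is −0.41 − (−2.37) = +1.96 V and the balanced reaction transfers n = 2 electrons.
For the overall reaction Cd2+(aq) + Mg(s) → Cd(s) + Mg2+(aq), Q = [Mg2+(aq)] / [Cd2+(aq)] = 0.312, giving log Q = −0.506.
By the Nernst equation, E = +1.96 − (0.0592/2)·(−0.506) = +1.97 V.

+1.97 V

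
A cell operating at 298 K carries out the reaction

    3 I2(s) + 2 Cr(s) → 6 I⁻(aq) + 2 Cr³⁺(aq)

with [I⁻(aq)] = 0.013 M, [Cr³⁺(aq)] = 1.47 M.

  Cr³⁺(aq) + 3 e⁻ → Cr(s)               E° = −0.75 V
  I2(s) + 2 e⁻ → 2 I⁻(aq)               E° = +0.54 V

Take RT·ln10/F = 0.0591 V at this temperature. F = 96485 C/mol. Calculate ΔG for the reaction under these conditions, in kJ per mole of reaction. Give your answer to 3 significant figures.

E°cell = +0.54 − (−0.75) = +1.29 V; the balanced reaction transfers n = 6 electrons.
Q = [I⁻(aq)]^6·[Cr³⁺(aq)]^2 = 1.04×10^−11, so log Q = −10.982 and E = +1.29 − (0.0591/6)(−10.982) = +1.3982 V.
Then ΔG = −nFE = −6 × 96485 × +1.3982 J/mol = −809 kJ/mol.

−809 kJ/mol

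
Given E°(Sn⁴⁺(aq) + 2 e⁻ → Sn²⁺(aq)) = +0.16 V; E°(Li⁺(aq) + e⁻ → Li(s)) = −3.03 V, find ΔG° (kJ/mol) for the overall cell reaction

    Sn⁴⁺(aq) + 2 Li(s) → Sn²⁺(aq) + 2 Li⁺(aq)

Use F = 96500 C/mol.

In the reaction as written Sn⁴⁺(aq) is reduced, so the Sn⁴⁺/Sn²⁺ couple is the cathode and Li⁺/Li is the anode.
E°cell = +0.16 − (−3.03) = +3.19 V; balancing electrons gives n = 2.
ΔG° = −nFE°cell = −(2)(96500)(+3.19) J/mol = −616 kJ/mol.

−616 kJ/mol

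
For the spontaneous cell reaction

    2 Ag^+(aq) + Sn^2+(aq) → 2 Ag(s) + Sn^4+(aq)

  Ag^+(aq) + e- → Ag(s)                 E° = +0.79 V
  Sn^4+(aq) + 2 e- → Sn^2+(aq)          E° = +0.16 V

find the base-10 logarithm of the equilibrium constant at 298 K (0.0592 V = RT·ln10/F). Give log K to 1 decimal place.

The Ag⁺/Ag couple is reduced (cathode); E°cell = +0.79 − (+0.16) = +0.63 V with n = 2.
At equilibrium E = 0, so log K = nE°cell / 0.0592 = (2)(+0.63) / 0.0592 = 21.3.

log K = 21.3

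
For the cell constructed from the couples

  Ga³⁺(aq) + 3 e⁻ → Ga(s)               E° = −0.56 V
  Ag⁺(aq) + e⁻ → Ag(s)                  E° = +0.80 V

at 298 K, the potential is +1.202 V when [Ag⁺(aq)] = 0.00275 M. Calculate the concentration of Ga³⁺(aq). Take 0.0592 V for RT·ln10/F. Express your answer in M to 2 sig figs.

With Ag⁺/Ag at the cathode and Ga³⁺/Ga at the anode, E°cell = +0.80 − (−0.56) = +1.36 V (n = 3).
Rearranging E = E° − (0.0592/n)·log Q gives log Q = 3(+1.36 − (+1.202))/0.0592 = 8.007.
The balanced reaction is 3 Ag⁺(aq) + Ga(s) → 3 Ag(s) + Ga³⁺(aq), so Q = [Ga³⁺(aq)] / [Ag⁺(aq)]^3.
Solving for the unknown gives log [Ga³⁺(aq)] = 0.325, so [Ga³⁺(aq)] ≈ 2.1 M.

2.1 M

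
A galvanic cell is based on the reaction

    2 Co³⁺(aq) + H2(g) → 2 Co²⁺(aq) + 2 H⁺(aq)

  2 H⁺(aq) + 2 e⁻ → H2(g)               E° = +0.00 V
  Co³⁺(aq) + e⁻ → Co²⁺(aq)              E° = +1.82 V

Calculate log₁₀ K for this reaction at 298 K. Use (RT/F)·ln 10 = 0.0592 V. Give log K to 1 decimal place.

The Co³⁺/Co²⁺ couple is reduced (cathode); E°cell = +1.82 − (+0.00) = +1.82 V with n = 2.
At equilibrium E = 0, so log K = nE°cell / 0.0592 = (2)(+1.82) / 0.0592 = 61.5.

log K = 61.5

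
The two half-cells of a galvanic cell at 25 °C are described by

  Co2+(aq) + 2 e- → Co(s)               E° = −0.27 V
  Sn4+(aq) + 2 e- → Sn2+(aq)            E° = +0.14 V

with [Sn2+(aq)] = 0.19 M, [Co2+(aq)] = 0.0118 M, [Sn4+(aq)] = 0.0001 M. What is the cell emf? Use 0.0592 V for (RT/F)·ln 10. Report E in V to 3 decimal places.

+0.370 V

Sn⁴⁺/Sn²⁺ is reduced (cathode, E° = +0.14 V) and Co²⁺/Co is oxidized (anode).
E°cell = +0.14 − (−0.27) = +0.41 V, with n = 2 electrons transferred.
The balanced reaction is Sn4+(aq) + Co(s) → Sn2+(aq) + Co2+(aq), so Q = ([Sn2+(aq)]·[Co2+(aq)]) / [Sn4+(aq)] = 22.4 and log Q = 1.351.
E = E° − (0.0592/n)·log Q = +0.41 − (0.0592/2)(1.351) = +0.370 V.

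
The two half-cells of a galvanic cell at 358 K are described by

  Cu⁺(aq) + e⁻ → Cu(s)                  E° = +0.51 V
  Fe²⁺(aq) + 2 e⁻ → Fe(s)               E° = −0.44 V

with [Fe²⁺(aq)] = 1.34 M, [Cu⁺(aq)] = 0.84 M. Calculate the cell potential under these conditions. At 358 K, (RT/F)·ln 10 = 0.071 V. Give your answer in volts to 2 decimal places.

+0.94 V

Since E°(Cu⁺/Cu) > E°(Fe²⁺/Fe), Cu⁺/Cu serves as the cathode.
The standard potential is +0.51 − (−0.44) = +0.95 V and the balanced reaction transfers n = 2 electrons.
The balanced reaction is 2 Cu⁺(aq) + Fe(s) → 2 Cu(s) + Fe²⁺(aq), so Q = [Fe²⁺(aq)] / [Cu⁺(aq)]^2 = 1.9 and log Q = 0.279.
Applying E = E° − (RT ln10/nF)·log Q gives +0.95 − (0.071/2)(0.279) = +0.94 V.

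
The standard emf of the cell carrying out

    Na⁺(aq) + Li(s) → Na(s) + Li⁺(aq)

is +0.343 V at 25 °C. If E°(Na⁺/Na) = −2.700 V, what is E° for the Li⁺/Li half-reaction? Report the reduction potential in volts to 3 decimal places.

−3.043 V

In the reaction as written the Na⁺/Na couple is reduced (cathode) and Li⁺/Li is oxidized (anode), so E°cell = E°(Na⁺/Na) − E°(Li⁺/Li).
E°(Li⁺/Li) = E°(cathode) − E°cell = −2.700 − (+0.343) = −3.043 V.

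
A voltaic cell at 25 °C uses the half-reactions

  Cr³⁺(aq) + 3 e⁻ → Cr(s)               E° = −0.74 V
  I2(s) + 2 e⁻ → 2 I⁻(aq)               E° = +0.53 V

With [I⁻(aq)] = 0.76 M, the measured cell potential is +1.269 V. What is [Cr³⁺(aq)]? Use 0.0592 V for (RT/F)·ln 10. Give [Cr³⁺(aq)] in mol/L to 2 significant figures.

2.6 M

I₂/I⁻ is the cathode (higher E°); E°cell = +0.53 − (−0.74) = +1.27 V with n = 6.
From the Nernst equation, log Q = n(E° − E)/0.0592 = 6·(+1.27 − (+1.269))/0.0592 = 0.101.
Balancing electrons gives 3 I2(s) + 2 Cr(s) → 6 I⁻(aq) + 2 Cr³⁺(aq); thus Q = [I⁻(aq)]^6·[Cr³⁺(aq)]^2.
Isolating [Cr³⁺(aq)] in Q = 10^{0.101} yields log [Cr³⁺(aq)] = 0.408, i.e. 2.6 M.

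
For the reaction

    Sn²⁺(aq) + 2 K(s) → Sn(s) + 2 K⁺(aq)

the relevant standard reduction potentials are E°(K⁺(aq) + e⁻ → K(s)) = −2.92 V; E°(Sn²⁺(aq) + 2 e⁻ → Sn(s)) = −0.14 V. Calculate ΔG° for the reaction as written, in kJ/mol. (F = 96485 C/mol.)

In the reaction as written Sn²⁺(aq) is reduced, so the Sn²⁺/Sn couple is the cathode and K⁺/K is the anode.
E°cell = −0.14 − (−2.92) = +2.78 V; balancing electrons gives n = 2.
ΔG° = −nFE°cell = −(2)(96485)(+2.78) J/mol = −536 kJ/mol.

−536 kJ/mol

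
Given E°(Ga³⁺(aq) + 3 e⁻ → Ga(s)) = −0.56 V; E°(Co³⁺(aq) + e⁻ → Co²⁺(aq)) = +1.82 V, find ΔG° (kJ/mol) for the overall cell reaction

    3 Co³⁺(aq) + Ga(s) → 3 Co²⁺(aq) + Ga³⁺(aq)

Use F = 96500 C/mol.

−689 kJ/mol

In the reaction as written Co³⁺(aq) is reduced, so the Co³⁺/Co²⁺ couple is the cathode and Ga³⁺/Ga is the anode.
E°cell = +1.82 − (−0.56) = +2.38 V; balancing electrons gives n = 3.
ΔG° = −nFE°cell = −(3)(96500)(+2.38) J/mol = −689 kJ/mol.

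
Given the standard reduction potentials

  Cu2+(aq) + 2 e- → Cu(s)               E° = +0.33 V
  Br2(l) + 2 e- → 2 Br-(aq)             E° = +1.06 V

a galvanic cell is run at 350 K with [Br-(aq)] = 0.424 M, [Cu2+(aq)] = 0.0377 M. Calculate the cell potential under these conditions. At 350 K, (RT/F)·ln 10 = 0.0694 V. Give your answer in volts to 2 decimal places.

The Br₂/Br⁻ couple has the more positive E°, so it is the cathode; Cu²⁺/Cu is the anode.
The standard potential is +1.06 − (+0.33) = +0.73 V and the balanced reaction transfers n = 2 electrons.
For the overall reaction Br2(l) + Cu(s) → 2 Br-(aq) + Cu2+(aq), Q = [Br-(aq)]^2·[Cu2+(aq)] = 0.00678, giving log Q = −2.169.
Applying E = E° − (RT ln10/nF)·log Q gives +0.73 − (0.0694/2)(−2.169) = +0.81 V.

+0.81 V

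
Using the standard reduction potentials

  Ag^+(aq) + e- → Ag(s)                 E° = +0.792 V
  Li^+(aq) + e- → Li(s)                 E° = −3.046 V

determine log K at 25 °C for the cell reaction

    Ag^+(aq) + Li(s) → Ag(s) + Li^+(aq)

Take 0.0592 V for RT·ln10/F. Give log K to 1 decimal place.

The Ag⁺/Ag couple is reduced (cathode); E°cell = +0.792 − (−3.046) = +3.838 V with n = 1.
At equilibrium E = 0, so log K = nE°cell / 0.0592 = (1)(+3.838) / 0.0592 = 64.8.

log K = 64.8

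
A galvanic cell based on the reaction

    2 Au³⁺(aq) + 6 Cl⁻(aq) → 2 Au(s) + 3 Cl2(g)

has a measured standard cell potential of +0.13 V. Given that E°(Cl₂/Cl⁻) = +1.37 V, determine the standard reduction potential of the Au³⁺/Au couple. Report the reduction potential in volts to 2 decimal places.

+1.50 V

In the reaction as written the Au³⁺/Au couple is reduced (cathode) and Cl₂/Cl⁻ is oxidized (anode), so E°cell = E°(Au³⁺/Au) − E°(Cl₂/Cl⁻).
E°(Au³⁺/Au) = E°cell + E°(anode) = +0.13 + (+1.37) = +1.50 V.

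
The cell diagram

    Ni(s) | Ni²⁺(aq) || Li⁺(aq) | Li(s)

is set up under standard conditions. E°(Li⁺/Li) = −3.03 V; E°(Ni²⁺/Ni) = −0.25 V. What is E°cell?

By convention the left-hand electrode in cell notation is the anode (oxidation) and the right-hand electrode is the cathode (reduction).
E°cell = E°(right) − E°(left) = −3.03 − (−0.25) = −2.78 V.
The negative sign shows that, as written, the cell would require an external voltage to drive the reaction.

−2.78 V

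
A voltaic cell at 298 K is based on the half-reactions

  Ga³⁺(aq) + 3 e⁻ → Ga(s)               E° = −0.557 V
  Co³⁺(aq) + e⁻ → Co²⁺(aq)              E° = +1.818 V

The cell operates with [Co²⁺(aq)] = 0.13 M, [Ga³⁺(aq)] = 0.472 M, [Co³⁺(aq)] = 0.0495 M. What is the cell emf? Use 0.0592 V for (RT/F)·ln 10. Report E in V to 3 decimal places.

+2.357 V

Co³⁺/Co²⁺ is reduced (cathode, E° = +1.818 V) and Ga³⁺/Ga is oxidized (anode).
The standard potential is +1.818 − (−0.557) = +2.375 V and the balanced reaction transfers n = 3 electrons.
The balanced reaction is 3 Co³⁺(aq) + Ga(s) → 3 Co²⁺(aq) + Ga³⁺(aq), so Q = ([Co²⁺(aq)]^3·[Ga³⁺(aq)]) / [Co³⁺(aq)]^3 = 8.55 and log Q = 0.932.
E = E° − (0.0592/n)·log Q = +2.375 − (0.0592/3)(0.932) = +2.357 V.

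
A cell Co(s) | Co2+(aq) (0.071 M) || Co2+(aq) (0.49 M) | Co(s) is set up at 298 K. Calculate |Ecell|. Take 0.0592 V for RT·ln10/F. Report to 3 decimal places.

0.025 V

For a concentration cell E°cell = 0, since both electrodes use the same couple.
The compartment with the higher Co2+(aq) concentration (0.49 M) acts as the cathode; ions are reduced there and produced at the dilute (0.071 M) anode.
With n = 2, Ecell = −(0.0592/2)·log([dilute]/[conc]) = −(0.0592/2)·log(0.071/0.49) = +0.025 V.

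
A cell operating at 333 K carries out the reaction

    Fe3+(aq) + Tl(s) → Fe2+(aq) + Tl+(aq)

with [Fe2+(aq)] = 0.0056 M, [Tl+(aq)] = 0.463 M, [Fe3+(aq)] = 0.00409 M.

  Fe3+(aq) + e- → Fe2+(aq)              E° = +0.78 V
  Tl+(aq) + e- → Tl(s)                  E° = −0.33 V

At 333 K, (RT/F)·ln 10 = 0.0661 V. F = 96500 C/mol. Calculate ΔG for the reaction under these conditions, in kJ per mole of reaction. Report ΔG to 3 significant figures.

−108 kJ/mol

The standard cell potential is +0.78 − (−0.33) = +1.11 V, with n = 1 electron in the balanced equation.
The reaction quotient is ([Fe2+(aq)]·[Tl+(aq)]) / [Fe3+(aq)] = 0.634; by Nernst, E = +1.11 − (0.0661/1)(−0.198) = +1.1231 V.
Then ΔG = −nFE = −1 × 96500 × +1.1231 J/mol = −108 kJ/mol.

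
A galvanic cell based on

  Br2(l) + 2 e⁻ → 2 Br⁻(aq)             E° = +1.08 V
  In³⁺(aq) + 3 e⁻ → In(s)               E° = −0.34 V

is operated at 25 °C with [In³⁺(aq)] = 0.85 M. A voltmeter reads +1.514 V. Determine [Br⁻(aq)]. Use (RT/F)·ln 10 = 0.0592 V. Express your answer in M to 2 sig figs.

0.027 M

With Br₂/Br⁻ at the cathode and In³⁺/In at the anode, E°cell = +1.08 − (−0.34) = +1.42 V (n = 6).
From the Nernst equation, log Q = n(E° − E)/0.0592 = 6·(+1.42 − (+1.514))/0.0592 = −9.527.
Balancing electrons gives 3 Br2(l) + 2 In(s) → 6 Br⁻(aq) + 2 In³⁺(aq); thus Q = [Br⁻(aq)]^6·[In³⁺(aq)]^2.
Solving for the unknown gives log [Br⁻(aq)] = −1.564, so [Br⁻(aq)] ≈ 0.027 M.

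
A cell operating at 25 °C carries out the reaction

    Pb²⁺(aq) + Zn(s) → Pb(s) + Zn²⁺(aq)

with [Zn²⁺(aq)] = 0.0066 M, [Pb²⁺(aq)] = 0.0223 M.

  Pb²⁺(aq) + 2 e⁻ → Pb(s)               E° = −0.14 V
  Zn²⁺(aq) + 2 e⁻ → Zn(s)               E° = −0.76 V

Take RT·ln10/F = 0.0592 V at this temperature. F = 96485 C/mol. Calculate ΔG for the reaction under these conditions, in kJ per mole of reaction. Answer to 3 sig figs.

With Pb²⁺/Pb reduced at the cathode, E°cell = −0.14 − (−0.76) = +0.62 V and n = 2.
Here Q = [Zn²⁺(aq)] / [Pb²⁺(aq)] = 0.296 (log Q = −0.529), giving E = +0.62 − (0.0592/2)·(−0.529) = +0.6357 V.
Then ΔG = −nFE = −2 × 96485 × +0.6357 J/mol = −123 kJ/mol.

−123 kJ/mol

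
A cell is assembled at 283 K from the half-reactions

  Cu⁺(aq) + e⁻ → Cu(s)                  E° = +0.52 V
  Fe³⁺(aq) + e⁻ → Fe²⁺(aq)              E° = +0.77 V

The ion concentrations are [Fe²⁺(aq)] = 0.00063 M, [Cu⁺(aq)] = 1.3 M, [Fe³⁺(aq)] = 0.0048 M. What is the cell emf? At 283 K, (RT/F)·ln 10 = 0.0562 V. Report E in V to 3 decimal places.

Since E°(Fe³⁺/Fe²⁺) > E°(Cu⁺/Cu), Fe³⁺/Fe²⁺ serves as the cathode.
The standard potential is +0.77 − (+0.52) = +0.25 V and the balanced reaction transfers n = 1 electron.
The balanced reaction is Fe³⁺(aq) + Cu(s) → Fe²⁺(aq) + Cu⁺(aq), so Q = ([Fe²⁺(aq)]·[Cu⁺(aq)]) / [Fe³⁺(aq)] = 0.171 and log Q = −0.768.
By the Nernst equation, E = +0.25 − (0.0562/1)·(−0.768) = +0.293 V.

+0.293 V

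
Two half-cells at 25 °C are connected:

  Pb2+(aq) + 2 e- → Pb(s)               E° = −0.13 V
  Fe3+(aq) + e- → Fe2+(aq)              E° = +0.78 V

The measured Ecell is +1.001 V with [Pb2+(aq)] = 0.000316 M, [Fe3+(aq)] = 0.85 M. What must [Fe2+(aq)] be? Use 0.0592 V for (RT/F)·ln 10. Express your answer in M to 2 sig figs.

With Fe³⁺/Fe²⁺ at the cathode and Pb²⁺/Pb at the anode, E°cell = +0.78 − (−0.13) = +0.91 V (n = 2).
From the Nernst equation, log Q = n(E° − E)/0.0592 = 2·(+0.91 − (+1.001))/0.0592 = −3.074.
For 2 Fe3+(aq) + Pb(s) → 2 Fe2+(aq) + Pb2+(aq), the reaction quotient is Q = ([Fe2+(aq)]^2·[Pb2+(aq)]) / [Fe3+(aq)]^2.
Isolating [Fe2+(aq)] in Q = 10^{−3.074} yields log [Fe2+(aq)] = 0.143, i.e. 1.4 M.

1.4 M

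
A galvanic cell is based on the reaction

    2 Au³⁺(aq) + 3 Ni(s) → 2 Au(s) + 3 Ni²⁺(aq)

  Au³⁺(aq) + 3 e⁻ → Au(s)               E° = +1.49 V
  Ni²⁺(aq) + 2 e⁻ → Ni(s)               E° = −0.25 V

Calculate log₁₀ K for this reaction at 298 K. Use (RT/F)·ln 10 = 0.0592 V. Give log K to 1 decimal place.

log K = 176.4

The Au³⁺/Au couple is reduced (cathode); E°cell = +1.49 − (−0.25) = +1.74 V with n = 6.
At equilibrium E = 0, so log K = nE°cell / 0.0592 = (6)(+1.74) / 0.0592 = 176.4.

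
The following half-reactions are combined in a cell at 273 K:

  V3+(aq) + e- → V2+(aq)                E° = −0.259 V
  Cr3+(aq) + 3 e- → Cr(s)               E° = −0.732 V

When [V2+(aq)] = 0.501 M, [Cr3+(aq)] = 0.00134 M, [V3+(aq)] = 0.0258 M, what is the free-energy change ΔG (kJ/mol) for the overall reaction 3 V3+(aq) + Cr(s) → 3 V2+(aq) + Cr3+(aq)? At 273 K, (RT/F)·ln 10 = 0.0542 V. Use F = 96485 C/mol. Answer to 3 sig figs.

−132 kJ/mol

The standard cell potential is −0.259 − (−0.732) = +0.473 V, with n = 3 electrons in the balanced equation.
Here Q = ([V2+(aq)]^3·[Cr3+(aq)]) / [V3+(aq)]^3 = 9.81 (log Q = 0.992), giving E = +0.473 − (0.0542/3)·(0.992) = +0.4551 V.
ΔG = −nFE = −(3)(96485)(+0.4551) J/mol = −132 kJ/mol.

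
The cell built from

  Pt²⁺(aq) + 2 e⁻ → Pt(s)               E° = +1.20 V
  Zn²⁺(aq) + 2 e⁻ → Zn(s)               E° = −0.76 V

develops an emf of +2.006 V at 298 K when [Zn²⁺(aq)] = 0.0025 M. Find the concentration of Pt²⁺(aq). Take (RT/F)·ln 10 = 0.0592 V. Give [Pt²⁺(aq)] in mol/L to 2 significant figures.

0.090 M

The Pt²⁺/Pt couple has the larger reduction potential, so it is the cathode: E°cell = +1.20 − (−0.76) = +1.96 V and n = 2.
Rearranging E = E° − (0.0592/n)·log Q gives log Q = 2(+1.96 − (+2.006))/0.0592 = −1.554.
For Pt²⁺(aq) + Zn(s) → Pt(s) + Zn²⁺(aq), the reaction quotient is Q = [Zn²⁺(aq)] / [Pt²⁺(aq)].
Isolating [Pt²⁺(aq)] in Q = 10^{−1.554} yields log [Pt²⁺(aq)] = −1.048, i.e. 0.090 M.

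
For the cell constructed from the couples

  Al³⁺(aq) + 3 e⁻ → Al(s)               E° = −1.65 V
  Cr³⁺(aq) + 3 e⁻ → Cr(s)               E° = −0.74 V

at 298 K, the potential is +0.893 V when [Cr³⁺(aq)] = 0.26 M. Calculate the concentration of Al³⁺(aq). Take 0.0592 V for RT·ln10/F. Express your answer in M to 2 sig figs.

1.9 M

The Cr³⁺/Cr couple has the larger reduction potential, so it is the cathode: E°cell = −0.74 − (−1.65) = +0.91 V and n = 3.
From the Nernst equation, log Q = n(E° − E)/0.0592 = 3·(+0.91 − (+0.893))/0.0592 = 0.861.
For Cr³⁺(aq) + Al(s) → Cr(s) + Al³⁺(aq), the reaction quotient is Q = [Al³⁺(aq)] / [Cr³⁺(aq)].
Isolating [Al³⁺(aq)] in Q = 10^{0.861} yields log [Al³⁺(aq)] = 0.276, i.e. 1.9 M.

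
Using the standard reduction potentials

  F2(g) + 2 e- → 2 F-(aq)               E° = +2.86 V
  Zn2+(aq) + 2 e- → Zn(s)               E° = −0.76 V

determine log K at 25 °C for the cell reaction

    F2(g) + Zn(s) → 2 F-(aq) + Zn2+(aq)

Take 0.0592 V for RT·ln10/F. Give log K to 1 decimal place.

log K = 122.3

The F₂/F⁻ couple is reduced (cathode); E°cell = +2.86 − (−0.76) = +3.62 V with n = 2.
At equilibrium E = 0, so log K = nE°cell / 0.0592 = (2)(+3.62) / 0.0592 = 122.3.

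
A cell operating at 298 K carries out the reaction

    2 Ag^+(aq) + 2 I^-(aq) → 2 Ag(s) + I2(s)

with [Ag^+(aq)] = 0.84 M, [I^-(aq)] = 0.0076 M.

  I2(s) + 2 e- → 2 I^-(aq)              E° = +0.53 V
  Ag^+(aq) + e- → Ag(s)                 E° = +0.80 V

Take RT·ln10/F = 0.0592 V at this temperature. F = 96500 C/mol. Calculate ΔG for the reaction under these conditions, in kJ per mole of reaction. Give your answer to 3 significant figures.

−27.0 kJ/mol

The standard cell potential is +0.80 − (+0.53) = +0.27 V, with n = 2 electrons in the balanced equation.
Here Q = 1 / ([Ag^+(aq)]^2·[I^-(aq)]^2) = 2.45×10^4 (log Q = 4.390), giving E = +0.27 − (0.0592/2)·(4.390) = +0.1401 V.
Finally ΔG = −nFE = −(2)(96500 C/mol)(+0.1401 V) = −27.0 kJ/mol.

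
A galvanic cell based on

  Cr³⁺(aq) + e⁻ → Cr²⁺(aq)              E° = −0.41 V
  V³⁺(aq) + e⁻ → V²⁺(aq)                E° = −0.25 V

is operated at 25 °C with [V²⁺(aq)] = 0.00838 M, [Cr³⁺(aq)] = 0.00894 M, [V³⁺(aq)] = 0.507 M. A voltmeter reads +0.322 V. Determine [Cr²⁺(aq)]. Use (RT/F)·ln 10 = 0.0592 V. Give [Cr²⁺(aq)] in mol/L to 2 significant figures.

The V³⁺/V²⁺ couple has the larger reduction potential, so it is the cathode: E°cell = −0.25 − (−0.41) = +0.16 V and n = 1.
Since E = E° − (0.0592/n)·log Q, log Q = n(E° − E)/0.0592 = −2.736.
The balanced reaction is V³⁺(aq) + Cr²⁺(aq) → V²⁺(aq) + Cr³⁺(aq), so Q = ([V²⁺(aq)]·[Cr³⁺(aq)]) / ([V³⁺(aq)]·[Cr²⁺(aq)]).
Isolating [Cr²⁺(aq)] in Q = 10^{−2.736} yields log [Cr²⁺(aq)] = −1.094, i.e. 0.081 M.

0.081 M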